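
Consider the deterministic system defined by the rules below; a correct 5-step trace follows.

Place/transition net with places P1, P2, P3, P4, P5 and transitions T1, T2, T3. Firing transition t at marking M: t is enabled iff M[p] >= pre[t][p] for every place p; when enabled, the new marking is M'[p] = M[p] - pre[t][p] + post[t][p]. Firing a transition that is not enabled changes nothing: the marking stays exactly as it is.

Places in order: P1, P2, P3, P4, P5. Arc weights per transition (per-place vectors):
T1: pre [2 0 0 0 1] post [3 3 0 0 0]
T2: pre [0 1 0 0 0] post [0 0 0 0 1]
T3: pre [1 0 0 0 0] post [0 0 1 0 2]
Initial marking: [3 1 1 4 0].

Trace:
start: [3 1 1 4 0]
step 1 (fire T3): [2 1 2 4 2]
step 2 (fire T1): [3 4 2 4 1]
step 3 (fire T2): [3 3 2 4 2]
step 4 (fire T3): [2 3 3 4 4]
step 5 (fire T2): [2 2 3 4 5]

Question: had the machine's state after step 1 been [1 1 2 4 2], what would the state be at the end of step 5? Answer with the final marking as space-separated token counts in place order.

state after step 1 := [1 1 2 4 2]
step 2 (fire T1): [1 1 2 4 2]
step 3 (fire T2): [1 0 2 4 3]
step 4 (fire T3): [0 0 3 4 5]
step 5 (fire T2): [0 0 3 4 5]

0 0 3 4 5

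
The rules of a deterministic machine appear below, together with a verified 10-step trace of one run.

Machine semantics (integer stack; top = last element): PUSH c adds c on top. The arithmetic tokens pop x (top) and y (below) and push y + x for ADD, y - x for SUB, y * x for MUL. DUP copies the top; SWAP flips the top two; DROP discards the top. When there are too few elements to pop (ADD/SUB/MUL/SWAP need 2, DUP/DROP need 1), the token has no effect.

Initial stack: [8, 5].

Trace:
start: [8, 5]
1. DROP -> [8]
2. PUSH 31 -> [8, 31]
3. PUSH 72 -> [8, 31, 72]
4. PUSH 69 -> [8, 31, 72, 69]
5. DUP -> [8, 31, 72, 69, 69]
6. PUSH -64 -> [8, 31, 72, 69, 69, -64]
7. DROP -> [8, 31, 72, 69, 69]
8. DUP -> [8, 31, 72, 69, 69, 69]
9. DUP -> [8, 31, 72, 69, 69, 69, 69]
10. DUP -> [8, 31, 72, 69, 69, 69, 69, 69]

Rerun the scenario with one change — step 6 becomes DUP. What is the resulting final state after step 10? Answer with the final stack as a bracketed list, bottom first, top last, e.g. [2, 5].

[8, 31, 72, 69, 69, 69, 69, 69]

(re-executing from step 6 with the substitution; state before step 6: [8, 31, 72, 69, 69])
6. DUP -> [8, 31, 72, 69, 69, 69]
7. DROP -> [8, 31, 72, 69, 69]
8. DUP -> [8, 31, 72, 69, 69, 69]
9. DUP -> [8, 31, 72, 69, 69, 69, 69]
10. DUP -> [8, 31, 72, 69, 69, 69, 69, 69]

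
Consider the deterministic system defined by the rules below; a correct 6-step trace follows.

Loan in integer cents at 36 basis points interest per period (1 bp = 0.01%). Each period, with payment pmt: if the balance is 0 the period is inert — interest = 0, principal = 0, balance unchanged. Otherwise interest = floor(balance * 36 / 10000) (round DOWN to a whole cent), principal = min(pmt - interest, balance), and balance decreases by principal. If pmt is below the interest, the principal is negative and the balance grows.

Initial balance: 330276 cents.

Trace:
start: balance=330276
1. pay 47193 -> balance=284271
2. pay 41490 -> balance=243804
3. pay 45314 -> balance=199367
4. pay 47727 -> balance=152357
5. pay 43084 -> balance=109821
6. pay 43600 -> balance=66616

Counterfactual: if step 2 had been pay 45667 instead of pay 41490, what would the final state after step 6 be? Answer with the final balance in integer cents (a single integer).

62379

(re-executing from step 2 with the substitution; state before step 2: balance=284271)
2. pay 45667 -> balance=239627
3. pay 45314 -> balance=195175
4. pay 47727 -> balance=148150
5. pay 43084 -> balance=105599
6. pay 43600 -> balance=62379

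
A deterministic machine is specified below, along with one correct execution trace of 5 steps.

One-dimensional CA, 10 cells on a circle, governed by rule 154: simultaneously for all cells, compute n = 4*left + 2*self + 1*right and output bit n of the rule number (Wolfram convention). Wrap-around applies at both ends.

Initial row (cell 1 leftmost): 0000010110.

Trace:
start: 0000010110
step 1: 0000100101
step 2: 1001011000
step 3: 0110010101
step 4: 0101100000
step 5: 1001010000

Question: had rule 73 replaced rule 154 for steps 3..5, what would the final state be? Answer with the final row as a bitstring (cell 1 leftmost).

1001011010

(re-executing steps 3..5 under rule 73; state before step 3: 1001011000)
step 3: 0000011010
step 4: 1111011000
step 5: 1001011010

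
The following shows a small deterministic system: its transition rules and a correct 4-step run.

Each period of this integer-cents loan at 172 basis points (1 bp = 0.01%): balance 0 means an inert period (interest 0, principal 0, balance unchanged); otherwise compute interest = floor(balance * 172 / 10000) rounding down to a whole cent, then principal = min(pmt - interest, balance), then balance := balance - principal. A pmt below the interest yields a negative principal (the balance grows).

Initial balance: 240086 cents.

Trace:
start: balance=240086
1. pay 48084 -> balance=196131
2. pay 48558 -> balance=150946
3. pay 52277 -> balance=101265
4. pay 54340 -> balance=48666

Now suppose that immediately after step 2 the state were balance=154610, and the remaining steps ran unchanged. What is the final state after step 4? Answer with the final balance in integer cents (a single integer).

52457

state after step 2 := balance=154610
3. pay 52277 -> balance=104992
4. pay 54340 -> balance=52457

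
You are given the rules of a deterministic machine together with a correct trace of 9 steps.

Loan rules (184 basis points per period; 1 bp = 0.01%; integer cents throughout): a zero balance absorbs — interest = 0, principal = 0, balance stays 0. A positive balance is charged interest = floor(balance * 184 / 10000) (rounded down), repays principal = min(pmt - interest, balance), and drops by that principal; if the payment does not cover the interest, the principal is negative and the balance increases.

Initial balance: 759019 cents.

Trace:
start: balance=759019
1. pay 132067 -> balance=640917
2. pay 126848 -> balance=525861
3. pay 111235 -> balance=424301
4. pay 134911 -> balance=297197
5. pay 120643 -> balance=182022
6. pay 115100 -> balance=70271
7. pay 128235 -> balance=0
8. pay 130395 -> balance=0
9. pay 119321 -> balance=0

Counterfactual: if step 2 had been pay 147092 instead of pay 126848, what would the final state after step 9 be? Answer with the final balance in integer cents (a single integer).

0

(re-executing from step 2 with the substitution; state before step 2: balance=640917)
2. pay 147092 -> balance=505617
3. pay 111235 -> balance=403685
4. pay 134911 -> balance=276201
5. pay 120643 -> balance=160640
6. pay 115100 -> balance=48495
7. pay 128235 -> balance=0
8. pay 130395 -> balance=0
9. pay 119321 -> balance=0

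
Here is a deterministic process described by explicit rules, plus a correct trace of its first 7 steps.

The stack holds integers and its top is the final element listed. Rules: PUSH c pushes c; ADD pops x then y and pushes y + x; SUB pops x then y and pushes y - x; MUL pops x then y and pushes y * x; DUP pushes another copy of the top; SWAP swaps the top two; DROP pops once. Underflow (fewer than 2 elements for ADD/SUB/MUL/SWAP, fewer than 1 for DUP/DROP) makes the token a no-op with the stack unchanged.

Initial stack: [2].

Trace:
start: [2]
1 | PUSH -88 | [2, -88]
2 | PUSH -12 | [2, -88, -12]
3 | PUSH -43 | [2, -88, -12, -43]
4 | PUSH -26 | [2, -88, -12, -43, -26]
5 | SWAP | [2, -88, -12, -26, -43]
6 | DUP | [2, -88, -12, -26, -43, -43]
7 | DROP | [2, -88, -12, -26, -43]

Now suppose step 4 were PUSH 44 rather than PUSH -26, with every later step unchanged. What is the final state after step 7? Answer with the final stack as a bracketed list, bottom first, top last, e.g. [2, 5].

[2, -88, -12, 44, -43]

(re-executing from step 4 with the substitution; state before step 4: [2, -88, -12, -43])
4 | PUSH 44 | [2, -88, -12, -43, 44]
5 | SWAP | [2, -88, -12, 44, -43]
6 | DUP | [2, -88, -12, 44, -43, -43]
7 | DROP | [2, -88, -12, 44, -43]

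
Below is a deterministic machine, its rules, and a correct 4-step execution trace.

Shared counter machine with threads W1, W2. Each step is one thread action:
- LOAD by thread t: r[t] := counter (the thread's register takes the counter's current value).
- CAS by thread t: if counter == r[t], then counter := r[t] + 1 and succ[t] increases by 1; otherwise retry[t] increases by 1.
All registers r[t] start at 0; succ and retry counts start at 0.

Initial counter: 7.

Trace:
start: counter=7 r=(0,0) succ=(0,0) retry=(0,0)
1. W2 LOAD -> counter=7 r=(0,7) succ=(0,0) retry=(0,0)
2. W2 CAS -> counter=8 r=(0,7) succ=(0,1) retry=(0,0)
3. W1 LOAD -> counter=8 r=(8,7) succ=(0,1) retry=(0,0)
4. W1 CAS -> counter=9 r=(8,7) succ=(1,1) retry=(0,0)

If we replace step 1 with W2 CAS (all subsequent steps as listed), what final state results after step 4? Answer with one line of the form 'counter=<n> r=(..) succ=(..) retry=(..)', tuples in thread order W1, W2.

counter=8 r=(7,0) succ=(1,0) retry=(0,2)

(re-executing from step 1 with the substitution; state before step 1: counter=7 r=(0,0) succ=(0,0) retry=(0,0))
1. W2 CAS -> counter=7 r=(0,0) succ=(0,0) retry=(0,1)
2. W2 CAS -> counter=7 r=(0,0) succ=(0,0) retry=(0,2)
3. W1 LOAD -> counter=7 r=(7,0) succ=(0,0) retry=(0,2)
4. W1 CAS -> counter=8 r=(7,0) succ=(1,0) retry=(0,2)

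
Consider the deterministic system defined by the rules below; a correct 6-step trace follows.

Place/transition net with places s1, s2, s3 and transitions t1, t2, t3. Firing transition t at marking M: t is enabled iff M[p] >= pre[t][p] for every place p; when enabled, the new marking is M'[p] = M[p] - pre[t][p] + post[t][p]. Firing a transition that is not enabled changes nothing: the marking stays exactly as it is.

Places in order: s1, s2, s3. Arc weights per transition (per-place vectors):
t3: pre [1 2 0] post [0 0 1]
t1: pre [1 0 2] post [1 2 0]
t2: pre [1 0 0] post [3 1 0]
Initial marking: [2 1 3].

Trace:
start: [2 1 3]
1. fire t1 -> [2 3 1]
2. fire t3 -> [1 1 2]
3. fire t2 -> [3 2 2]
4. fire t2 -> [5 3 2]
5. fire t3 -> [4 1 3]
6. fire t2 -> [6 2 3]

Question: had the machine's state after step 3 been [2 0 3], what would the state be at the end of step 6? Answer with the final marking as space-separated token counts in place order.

6 2 3

state after step 3 := [2 0 3]
4. fire t2 -> [4 1 3]
5. fire t3 -> [4 1 3]
6. fire t2 -> [6 2 3]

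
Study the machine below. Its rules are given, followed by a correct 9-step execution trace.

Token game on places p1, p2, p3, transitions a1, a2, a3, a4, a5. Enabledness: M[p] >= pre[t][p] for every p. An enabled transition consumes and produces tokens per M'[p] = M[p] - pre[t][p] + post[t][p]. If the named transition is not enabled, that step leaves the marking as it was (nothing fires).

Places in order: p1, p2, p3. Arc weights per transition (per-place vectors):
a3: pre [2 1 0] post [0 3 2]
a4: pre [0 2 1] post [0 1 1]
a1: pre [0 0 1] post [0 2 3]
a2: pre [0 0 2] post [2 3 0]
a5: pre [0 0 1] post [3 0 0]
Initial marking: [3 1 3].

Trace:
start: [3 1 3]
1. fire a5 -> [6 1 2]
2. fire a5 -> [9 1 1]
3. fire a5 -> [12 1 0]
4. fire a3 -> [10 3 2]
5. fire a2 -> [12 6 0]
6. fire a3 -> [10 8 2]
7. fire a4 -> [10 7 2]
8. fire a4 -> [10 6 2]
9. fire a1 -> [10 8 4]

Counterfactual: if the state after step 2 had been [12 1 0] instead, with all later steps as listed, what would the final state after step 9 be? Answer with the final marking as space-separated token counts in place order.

10 8 4

state after step 2 := [12 1 0]
3. fire a5 -> [12 1 0]
4. fire a3 -> [10 3 2]
5. fire a2 -> [12 6 0]
6. fire a3 -> [10 8 2]
7. fire a4 -> [10 7 2]
8. fire a4 -> [10 6 2]
9. fire a1 -> [10 8 4]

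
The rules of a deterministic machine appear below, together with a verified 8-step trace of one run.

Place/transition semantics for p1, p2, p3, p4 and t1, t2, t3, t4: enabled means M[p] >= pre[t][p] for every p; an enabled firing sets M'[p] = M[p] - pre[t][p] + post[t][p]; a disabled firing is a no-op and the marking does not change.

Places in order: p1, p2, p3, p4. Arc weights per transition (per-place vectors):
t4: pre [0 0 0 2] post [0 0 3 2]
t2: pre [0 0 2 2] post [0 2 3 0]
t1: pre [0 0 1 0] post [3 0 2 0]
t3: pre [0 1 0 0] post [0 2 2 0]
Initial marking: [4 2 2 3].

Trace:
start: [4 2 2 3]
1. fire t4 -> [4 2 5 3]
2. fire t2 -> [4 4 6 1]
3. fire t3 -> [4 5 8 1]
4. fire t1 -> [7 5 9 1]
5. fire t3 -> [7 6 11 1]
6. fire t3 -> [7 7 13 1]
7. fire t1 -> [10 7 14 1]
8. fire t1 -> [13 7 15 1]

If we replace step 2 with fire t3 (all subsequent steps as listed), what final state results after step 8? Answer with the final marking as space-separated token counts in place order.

13 6 16 3

(re-executing from step 2 with the substitution; state before step 2: [4 2 5 3])
2. fire t3 -> [4 3 7 3]
3. fire t3 -> [4 4 9 3]
4. fire t1 -> [7 4 10 3]
5. fire t3 -> [7 5 12 3]
6. fire t3 -> [7 6 14 3]
7. fire t1 -> [10 6 15 3]
8. fire t1 -> [13 6 16 3]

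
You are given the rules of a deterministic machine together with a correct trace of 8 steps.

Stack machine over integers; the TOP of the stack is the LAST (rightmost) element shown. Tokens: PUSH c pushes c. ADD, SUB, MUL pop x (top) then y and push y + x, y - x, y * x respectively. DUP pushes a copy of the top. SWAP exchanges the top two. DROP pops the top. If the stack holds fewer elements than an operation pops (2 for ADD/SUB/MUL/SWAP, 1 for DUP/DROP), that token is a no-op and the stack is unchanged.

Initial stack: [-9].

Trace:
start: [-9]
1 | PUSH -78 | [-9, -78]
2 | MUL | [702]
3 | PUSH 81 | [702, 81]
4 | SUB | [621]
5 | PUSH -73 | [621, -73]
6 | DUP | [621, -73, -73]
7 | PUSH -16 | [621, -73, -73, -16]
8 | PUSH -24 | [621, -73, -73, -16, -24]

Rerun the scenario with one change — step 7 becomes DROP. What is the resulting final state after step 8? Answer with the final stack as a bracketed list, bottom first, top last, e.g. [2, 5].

(re-executing from step 7 with the substitution; state before step 7: [621, -73, -73])
7 | DROP | [621, -73]
8 | PUSH -24 | [621, -73, -24]

[621, -73, -24]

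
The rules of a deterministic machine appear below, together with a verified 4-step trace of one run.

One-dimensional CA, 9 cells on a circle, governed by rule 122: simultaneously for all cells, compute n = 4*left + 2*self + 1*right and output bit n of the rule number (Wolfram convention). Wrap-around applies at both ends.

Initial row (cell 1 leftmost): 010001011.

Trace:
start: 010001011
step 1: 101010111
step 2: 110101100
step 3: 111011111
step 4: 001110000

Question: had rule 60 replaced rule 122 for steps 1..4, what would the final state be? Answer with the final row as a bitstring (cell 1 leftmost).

(re-executing steps 1..4 under rule 60; state before step 1: 010001011)
step 1: 111001110
step 2: 100101001
step 3: 010111101
step 4: 111100011

111100011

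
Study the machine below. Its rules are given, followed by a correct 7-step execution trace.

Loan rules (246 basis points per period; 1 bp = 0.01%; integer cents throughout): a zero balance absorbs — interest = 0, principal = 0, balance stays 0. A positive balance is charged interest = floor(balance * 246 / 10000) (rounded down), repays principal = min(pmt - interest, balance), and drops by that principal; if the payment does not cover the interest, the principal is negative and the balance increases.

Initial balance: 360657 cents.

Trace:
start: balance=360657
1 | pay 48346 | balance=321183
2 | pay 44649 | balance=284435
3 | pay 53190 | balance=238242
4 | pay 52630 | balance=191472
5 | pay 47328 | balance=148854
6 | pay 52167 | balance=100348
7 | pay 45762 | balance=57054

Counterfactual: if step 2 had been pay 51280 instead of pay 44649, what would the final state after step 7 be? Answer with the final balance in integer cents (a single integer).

(re-executing from step 2 with the substitution; state before step 2: balance=321183)
2 | pay 51280 | balance=277804
3 | pay 53190 | balance=231447
4 | pay 52630 | balance=184510
5 | pay 47328 | balance=141720
6 | pay 52167 | balance=93039
7 | pay 45762 | balance=49565

49565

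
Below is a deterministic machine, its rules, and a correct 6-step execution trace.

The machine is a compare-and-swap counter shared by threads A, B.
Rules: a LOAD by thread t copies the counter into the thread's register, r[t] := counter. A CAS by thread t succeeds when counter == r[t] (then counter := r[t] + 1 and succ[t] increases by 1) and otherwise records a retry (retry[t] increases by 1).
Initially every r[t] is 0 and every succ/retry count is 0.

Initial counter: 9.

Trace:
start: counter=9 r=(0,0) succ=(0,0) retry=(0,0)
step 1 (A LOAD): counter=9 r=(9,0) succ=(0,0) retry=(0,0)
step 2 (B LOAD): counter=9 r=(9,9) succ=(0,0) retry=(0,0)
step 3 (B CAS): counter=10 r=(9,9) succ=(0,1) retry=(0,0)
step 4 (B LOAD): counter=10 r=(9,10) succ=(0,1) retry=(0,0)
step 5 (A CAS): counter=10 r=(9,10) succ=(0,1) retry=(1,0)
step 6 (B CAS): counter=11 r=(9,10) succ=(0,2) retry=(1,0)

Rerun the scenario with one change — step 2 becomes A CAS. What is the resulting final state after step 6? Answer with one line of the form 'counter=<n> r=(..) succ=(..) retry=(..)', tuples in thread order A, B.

(re-executing from step 2 with the substitution; state before step 2: counter=9 r=(9,0) succ=(0,0) retry=(0,0))
step 2 (A CAS): counter=10 r=(9,0) succ=(1,0) retry=(0,0)
step 3 (B CAS): counter=10 r=(9,0) succ=(1,0) retry=(0,1)
step 4 (B LOAD): counter=10 r=(9,10) succ=(1,0) retry=(0,1)
step 5 (A CAS): counter=10 r=(9,10) succ=(1,0) retry=(1,1)
step 6 (B CAS): counter=11 r=(9,10) succ=(1,1) retry=(1,1)

counter=11 r=(9,10) succ=(1,1) retry=(1,1)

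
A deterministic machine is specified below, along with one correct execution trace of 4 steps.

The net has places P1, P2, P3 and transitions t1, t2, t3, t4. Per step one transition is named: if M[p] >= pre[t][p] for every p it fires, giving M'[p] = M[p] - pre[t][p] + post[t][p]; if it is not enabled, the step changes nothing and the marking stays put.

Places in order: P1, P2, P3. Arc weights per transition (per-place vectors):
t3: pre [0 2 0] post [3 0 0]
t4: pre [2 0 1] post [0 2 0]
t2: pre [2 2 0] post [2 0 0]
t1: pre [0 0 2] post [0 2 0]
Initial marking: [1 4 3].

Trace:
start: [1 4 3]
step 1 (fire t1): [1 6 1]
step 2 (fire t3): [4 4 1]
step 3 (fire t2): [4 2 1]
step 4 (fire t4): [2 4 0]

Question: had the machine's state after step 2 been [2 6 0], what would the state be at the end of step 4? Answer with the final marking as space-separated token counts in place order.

state after step 2 := [2 6 0]
step 3 (fire t2): [2 4 0]
step 4 (fire t4): [2 4 0]

2 4 0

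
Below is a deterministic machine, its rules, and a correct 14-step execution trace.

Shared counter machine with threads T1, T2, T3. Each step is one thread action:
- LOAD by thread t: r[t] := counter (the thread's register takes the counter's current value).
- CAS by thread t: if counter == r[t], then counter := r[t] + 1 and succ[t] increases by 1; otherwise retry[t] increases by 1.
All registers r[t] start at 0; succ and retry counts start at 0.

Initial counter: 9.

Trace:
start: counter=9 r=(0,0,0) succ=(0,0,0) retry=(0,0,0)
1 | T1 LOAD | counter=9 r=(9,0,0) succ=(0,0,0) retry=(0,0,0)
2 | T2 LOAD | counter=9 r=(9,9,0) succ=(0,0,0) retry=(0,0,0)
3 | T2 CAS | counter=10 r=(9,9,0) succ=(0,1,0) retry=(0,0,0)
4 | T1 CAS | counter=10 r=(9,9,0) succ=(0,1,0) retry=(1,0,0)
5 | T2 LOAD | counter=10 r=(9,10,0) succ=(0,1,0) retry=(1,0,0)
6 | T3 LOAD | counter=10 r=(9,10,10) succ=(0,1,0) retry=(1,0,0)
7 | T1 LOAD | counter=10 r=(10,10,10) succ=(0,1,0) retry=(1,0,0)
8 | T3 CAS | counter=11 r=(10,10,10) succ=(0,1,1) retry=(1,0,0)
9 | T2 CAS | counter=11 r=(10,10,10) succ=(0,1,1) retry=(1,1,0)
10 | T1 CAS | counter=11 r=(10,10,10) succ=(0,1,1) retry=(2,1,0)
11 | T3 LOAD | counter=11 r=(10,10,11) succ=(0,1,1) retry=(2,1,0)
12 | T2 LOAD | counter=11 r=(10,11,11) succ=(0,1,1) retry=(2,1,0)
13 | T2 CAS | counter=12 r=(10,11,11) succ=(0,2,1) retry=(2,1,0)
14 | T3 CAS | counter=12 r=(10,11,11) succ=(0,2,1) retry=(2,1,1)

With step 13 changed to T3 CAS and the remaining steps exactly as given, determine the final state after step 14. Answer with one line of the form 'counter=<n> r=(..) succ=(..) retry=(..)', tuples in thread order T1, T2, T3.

(re-executing from step 13 with the substitution; state before step 13: counter=11 r=(10,11,11) succ=(0,1,1) retry=(2,1,0))
13 | T3 CAS | counter=12 r=(10,11,11) succ=(0,1,2) retry=(2,1,0)
14 | T3 CAS | counter=12 r=(10,11,11) succ=(0,1,2) retry=(2,1,1)

counter=12 r=(10,11,11) succ=(0,1,2) retry=(2,1,1)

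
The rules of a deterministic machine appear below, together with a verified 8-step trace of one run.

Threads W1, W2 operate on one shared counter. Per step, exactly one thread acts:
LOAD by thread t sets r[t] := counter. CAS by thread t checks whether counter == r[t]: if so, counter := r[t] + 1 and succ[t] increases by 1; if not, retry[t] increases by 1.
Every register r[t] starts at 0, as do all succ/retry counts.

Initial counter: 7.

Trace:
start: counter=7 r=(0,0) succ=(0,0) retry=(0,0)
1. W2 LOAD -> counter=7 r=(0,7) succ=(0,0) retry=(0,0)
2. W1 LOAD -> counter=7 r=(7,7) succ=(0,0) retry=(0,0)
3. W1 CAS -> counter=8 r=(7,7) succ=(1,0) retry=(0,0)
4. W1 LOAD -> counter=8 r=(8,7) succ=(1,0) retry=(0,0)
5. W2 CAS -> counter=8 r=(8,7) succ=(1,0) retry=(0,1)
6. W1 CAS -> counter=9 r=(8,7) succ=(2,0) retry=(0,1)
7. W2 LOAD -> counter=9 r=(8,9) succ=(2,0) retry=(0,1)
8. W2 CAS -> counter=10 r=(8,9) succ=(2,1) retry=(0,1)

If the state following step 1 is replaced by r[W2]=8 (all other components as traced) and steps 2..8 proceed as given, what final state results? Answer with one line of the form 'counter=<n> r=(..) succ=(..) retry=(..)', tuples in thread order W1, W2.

counter=10 r=(8,9) succ=(1,2) retry=(1,0)

state after step 1 := counter=7 r=(0,8) succ=(0,0) retry=(0,0)
2. W1 LOAD -> counter=7 r=(7,8) succ=(0,0) retry=(0,0)
3. W1 CAS -> counter=8 r=(7,8) succ=(1,0) retry=(0,0)
4. W1 LOAD -> counter=8 r=(8,8) succ=(1,0) retry=(0,0)
5. W2 CAS -> counter=9 r=(8,8) succ=(1,1) retry=(0,0)
6. W1 CAS -> counter=9 r=(8,8) succ=(1,1) retry=(1,0)
7. W2 LOAD -> counter=9 r=(8,9) succ=(1,1) retry=(1,0)
8. W2 CAS -> counter=10 r=(8,9) succ=(1,2) retry=(1,0)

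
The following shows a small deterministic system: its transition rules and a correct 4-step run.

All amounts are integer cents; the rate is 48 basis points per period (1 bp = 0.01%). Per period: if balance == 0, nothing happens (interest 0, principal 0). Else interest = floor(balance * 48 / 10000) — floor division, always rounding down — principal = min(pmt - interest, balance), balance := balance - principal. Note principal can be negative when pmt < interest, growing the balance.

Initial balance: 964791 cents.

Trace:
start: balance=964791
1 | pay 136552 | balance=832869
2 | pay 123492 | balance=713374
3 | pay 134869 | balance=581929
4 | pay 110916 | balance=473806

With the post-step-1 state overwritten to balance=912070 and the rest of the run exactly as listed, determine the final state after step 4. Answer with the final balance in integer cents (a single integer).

554153

state after step 1 := balance=912070
2 | pay 123492 | balance=792955
3 | pay 134869 | balance=661892
4 | pay 110916 | balance=554153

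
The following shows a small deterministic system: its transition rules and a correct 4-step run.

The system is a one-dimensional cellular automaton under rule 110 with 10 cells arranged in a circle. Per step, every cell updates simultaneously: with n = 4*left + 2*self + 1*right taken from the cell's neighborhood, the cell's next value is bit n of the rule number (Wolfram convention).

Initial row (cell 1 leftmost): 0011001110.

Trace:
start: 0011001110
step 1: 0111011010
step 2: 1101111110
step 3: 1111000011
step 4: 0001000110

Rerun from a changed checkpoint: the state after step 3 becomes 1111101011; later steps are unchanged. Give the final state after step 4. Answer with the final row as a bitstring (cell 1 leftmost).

state after step 3 := 1111101011
step 4: 0000111110

0000111110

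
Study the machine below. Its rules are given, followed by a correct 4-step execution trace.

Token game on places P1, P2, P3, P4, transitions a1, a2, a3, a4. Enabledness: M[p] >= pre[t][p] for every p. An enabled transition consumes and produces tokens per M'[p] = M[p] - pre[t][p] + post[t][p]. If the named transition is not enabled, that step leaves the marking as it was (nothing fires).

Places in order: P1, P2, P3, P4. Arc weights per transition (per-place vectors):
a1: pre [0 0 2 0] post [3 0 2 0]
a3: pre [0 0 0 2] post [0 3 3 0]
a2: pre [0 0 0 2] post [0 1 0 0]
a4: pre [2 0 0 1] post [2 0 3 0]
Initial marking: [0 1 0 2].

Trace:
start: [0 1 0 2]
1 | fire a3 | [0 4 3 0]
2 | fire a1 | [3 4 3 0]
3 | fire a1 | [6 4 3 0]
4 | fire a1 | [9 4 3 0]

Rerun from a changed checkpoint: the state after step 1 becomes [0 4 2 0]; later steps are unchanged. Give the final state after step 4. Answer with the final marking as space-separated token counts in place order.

9 4 2 0

state after step 1 := [0 4 2 0]
2 | fire a1 | [3 4 2 0]
3 | fire a1 | [6 4 2 0]
4 | fire a1 | [9 4 2 0]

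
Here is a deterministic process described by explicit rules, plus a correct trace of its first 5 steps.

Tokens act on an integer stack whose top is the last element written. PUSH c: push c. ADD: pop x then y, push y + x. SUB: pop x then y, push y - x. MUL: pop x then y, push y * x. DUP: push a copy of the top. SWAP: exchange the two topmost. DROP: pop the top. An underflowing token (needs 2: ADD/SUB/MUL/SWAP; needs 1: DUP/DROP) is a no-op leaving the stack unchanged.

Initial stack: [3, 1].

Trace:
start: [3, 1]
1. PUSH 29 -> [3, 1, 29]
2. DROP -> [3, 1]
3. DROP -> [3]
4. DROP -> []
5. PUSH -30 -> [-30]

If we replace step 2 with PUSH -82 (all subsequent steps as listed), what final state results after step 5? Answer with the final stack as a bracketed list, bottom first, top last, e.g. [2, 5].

[3, 1, -30]

(re-executing from step 2 with the substitution; state before step 2: [3, 1, 29])
2. PUSH -82 -> [3, 1, 29, -82]
3. DROP -> [3, 1, 29]
4. DROP -> [3, 1]
5. PUSH -30 -> [3, 1, -30]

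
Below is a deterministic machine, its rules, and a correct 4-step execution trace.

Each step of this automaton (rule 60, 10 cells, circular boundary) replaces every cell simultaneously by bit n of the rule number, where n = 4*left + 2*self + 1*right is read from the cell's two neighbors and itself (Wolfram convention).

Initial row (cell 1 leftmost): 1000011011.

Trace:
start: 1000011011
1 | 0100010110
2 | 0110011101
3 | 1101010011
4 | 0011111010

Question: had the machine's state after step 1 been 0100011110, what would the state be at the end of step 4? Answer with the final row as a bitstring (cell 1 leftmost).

state after step 1 := 0100011110
2 | 0110010001
3 | 1101011001
4 | 0011110101

0011110101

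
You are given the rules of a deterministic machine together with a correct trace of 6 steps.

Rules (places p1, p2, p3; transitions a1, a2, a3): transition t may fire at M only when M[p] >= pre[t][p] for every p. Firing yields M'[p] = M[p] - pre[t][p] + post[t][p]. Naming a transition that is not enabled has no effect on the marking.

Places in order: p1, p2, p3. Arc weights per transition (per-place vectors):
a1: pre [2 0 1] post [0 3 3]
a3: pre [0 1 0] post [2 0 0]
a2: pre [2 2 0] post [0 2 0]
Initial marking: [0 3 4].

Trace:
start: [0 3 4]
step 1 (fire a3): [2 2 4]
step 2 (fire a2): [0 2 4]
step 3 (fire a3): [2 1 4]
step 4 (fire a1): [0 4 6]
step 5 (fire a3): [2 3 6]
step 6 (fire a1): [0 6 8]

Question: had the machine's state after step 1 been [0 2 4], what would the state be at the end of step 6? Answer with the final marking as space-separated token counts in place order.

0 6 8

state after step 1 := [0 2 4]
step 2 (fire a2): [0 2 4]
step 3 (fire a3): [2 1 4]
step 4 (fire a1): [0 4 6]
step 5 (fire a3): [2 3 6]
step 6 (fire a1): [0 6 8]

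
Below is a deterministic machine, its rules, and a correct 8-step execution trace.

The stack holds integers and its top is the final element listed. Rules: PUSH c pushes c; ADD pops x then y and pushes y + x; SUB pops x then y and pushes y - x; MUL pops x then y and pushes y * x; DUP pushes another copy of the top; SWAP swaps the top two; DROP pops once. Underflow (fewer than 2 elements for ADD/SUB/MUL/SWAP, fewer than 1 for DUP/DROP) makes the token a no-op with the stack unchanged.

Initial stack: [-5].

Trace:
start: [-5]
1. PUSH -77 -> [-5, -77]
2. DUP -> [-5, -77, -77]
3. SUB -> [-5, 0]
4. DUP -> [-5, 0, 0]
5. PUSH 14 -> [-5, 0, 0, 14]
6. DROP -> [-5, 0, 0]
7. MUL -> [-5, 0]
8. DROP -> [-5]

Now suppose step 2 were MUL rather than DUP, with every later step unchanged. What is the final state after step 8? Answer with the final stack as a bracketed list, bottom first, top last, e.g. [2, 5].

[]

(re-executing from step 2 with the substitution; state before step 2: [-5, -77])
2. MUL -> [385]
3. SUB -> [385]
4. DUP -> [385, 385]
5. PUSH 14 -> [385, 385, 14]
6. DROP -> [385, 385]
7. MUL -> [148225]
8. DROP -> []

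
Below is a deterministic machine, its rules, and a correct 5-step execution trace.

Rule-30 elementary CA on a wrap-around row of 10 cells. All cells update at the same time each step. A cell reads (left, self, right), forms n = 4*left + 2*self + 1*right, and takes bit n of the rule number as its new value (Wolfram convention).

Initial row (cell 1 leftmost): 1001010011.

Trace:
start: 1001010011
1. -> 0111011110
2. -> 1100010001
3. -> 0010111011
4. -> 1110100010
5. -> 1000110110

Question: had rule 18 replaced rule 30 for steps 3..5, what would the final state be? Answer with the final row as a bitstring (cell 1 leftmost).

0010000010

(re-executing steps 3..5 under rule 18; state before step 3: 1100010001)
3. -> 0010101010
4. -> 0100000001
5. -> 0010000010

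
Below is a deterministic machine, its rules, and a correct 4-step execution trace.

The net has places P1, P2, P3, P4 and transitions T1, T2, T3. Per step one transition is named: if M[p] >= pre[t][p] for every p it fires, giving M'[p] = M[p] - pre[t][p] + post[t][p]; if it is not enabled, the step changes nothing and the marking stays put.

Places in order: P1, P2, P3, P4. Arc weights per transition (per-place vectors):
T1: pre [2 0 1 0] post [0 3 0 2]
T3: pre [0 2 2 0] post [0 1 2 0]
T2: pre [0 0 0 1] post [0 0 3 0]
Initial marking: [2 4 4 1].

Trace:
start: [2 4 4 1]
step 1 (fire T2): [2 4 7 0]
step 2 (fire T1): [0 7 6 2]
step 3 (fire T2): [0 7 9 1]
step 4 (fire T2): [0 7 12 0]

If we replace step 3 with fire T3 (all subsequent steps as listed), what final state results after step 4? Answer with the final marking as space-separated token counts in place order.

0 6 9 1

(re-executing from step 3 with the substitution; state before step 3: [0 7 6 2])
step 3 (fire T3): [0 6 6 2]
step 4 (fire T2): [0 6 9 1]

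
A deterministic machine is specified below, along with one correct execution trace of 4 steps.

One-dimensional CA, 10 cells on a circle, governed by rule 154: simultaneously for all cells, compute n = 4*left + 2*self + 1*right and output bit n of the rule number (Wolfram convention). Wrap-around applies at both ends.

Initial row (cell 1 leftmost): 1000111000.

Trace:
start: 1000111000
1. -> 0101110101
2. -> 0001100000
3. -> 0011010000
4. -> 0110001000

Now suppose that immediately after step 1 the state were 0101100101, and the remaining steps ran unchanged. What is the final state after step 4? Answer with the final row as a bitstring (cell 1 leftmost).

0101100010

state after step 1 := 0101100101
2. -> 0001011000
3. -> 0010010100
4. -> 0101100010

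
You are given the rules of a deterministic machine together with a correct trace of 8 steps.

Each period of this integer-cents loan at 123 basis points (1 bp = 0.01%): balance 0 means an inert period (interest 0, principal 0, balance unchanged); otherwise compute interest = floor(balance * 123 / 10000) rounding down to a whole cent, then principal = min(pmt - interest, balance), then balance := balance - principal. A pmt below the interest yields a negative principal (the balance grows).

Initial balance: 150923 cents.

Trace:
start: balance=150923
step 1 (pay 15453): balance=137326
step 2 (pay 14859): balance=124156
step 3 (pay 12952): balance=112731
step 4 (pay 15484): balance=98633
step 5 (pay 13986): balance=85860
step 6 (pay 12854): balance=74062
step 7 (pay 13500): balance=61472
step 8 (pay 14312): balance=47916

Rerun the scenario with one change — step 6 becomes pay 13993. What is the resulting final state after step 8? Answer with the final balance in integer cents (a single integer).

46748

(re-executing from step 6 with the substitution; state before step 6: balance=85860)
step 6 (pay 13993): balance=72923
step 7 (pay 13500): balance=60319
step 8 (pay 14312): balance=46748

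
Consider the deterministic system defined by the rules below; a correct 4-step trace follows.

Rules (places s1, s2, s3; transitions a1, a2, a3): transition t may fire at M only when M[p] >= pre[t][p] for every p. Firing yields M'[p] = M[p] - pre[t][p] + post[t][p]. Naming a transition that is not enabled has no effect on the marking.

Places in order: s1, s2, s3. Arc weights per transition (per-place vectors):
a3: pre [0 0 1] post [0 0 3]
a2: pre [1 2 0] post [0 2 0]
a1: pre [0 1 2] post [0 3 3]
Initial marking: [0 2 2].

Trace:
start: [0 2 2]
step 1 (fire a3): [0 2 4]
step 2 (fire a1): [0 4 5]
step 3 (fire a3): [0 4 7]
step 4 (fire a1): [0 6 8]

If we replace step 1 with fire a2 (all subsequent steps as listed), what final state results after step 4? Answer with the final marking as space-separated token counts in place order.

0 6 6

(re-executing from step 1 with the substitution; state before step 1: [0 2 2])
step 1 (fire a2): [0 2 2]
step 2 (fire a1): [0 4 3]
step 3 (fire a3): [0 4 5]
step 4 (fire a1): [0 6 6]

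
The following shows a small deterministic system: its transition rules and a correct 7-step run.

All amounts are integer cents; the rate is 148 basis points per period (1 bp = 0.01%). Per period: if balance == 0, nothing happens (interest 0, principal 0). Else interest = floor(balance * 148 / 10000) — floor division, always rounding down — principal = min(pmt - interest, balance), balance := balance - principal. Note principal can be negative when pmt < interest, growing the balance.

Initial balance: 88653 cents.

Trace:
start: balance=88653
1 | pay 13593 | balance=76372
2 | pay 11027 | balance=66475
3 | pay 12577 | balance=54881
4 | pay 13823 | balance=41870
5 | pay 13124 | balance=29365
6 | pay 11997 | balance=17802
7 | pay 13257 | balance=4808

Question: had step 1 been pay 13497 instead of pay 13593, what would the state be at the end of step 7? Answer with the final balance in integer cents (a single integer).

(re-executing from step 1 with the substitution; state before step 1: balance=88653)
1 | pay 13497 | balance=76468
2 | pay 11027 | balance=66572
3 | pay 12577 | balance=54980
4 | pay 13823 | balance=41970
5 | pay 13124 | balance=29467
6 | pay 11997 | balance=17906
7 | pay 13257 | balance=4914

4914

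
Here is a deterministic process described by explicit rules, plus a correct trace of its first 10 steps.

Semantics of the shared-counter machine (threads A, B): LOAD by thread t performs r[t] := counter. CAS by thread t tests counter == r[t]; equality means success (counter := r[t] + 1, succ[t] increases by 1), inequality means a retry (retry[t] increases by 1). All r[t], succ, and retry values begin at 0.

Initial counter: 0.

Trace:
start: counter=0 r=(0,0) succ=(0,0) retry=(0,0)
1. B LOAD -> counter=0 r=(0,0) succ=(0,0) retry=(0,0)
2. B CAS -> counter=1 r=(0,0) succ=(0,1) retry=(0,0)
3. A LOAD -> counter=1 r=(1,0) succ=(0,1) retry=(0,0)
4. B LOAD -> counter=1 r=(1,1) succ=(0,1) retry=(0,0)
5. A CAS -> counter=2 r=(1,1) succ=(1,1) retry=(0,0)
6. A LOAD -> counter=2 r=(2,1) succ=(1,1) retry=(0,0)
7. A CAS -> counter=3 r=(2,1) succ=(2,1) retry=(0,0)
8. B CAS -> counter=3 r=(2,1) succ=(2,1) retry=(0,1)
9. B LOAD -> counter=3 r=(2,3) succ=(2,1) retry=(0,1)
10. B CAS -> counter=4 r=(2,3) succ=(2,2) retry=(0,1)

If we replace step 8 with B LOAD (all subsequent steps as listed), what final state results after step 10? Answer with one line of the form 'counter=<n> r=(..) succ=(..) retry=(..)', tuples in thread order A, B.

(re-executing from step 8 with the substitution; state before step 8: counter=3 r=(2,1) succ=(2,1) retry=(0,0))
8. B LOAD -> counter=3 r=(2,3) succ=(2,1) retry=(0,0)
9. B LOAD -> counter=3 r=(2,3) succ=(2,1) retry=(0,0)
10. B CAS -> counter=4 r=(2,3) succ=(2,2) retry=(0,0)

counter=4 r=(2,3) succ=(2,2) retry=(0,0)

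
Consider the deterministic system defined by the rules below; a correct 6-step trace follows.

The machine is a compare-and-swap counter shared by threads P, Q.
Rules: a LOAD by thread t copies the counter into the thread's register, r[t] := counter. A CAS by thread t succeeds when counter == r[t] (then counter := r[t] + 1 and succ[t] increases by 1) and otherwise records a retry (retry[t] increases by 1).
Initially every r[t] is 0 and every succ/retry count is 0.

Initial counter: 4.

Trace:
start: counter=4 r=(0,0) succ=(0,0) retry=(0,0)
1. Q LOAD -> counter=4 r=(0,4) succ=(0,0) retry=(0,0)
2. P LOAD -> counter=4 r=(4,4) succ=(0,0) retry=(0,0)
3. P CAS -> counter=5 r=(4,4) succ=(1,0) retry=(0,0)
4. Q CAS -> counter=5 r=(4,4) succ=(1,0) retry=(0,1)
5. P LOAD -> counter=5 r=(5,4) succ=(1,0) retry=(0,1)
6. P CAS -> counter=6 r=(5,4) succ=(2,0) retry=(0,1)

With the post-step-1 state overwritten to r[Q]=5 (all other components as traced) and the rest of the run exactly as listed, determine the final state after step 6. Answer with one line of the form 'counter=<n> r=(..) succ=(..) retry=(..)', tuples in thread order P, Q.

counter=7 r=(6,5) succ=(2,1) retry=(0,0)

state after step 1 := counter=4 r=(0,5) succ=(0,0) retry=(0,0)
2. P LOAD -> counter=4 r=(4,5) succ=(0,0) retry=(0,0)
3. P CAS -> counter=5 r=(4,5) succ=(1,0) retry=(0,0)
4. Q CAS -> counter=6 r=(4,5) succ=(1,1) retry=(0,0)
5. P LOAD -> counter=6 r=(6,5) succ=(1,1) retry=(0,0)
6. P CAS -> counter=7 r=(6,5) succ=(2,1) retry=(0,0)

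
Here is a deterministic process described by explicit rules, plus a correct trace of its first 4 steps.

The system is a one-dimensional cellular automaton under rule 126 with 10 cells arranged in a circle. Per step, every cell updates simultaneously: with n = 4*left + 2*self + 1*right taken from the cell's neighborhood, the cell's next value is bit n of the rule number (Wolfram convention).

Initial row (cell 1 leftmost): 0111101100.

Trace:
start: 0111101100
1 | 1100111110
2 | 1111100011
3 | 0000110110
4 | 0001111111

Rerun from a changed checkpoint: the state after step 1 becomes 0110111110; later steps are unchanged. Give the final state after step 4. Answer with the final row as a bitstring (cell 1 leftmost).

state after step 1 := 0110111110
2 | 1111100011
3 | 0000110110
4 | 0001111111

0001111111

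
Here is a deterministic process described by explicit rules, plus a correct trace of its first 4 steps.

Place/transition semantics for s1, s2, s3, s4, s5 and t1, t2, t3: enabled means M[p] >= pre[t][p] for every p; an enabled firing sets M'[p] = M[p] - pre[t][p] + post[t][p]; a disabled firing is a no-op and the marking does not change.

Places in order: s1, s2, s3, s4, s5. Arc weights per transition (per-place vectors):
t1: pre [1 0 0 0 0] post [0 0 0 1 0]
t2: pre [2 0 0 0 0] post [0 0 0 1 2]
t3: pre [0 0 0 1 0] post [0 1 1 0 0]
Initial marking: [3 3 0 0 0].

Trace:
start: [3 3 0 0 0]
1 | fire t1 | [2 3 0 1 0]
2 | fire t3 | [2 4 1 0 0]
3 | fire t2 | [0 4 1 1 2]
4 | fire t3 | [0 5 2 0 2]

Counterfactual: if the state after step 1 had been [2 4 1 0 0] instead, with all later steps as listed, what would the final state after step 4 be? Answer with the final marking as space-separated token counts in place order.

state after step 1 := [2 4 1 0 0]
2 | fire t3 | [2 4 1 0 0]
3 | fire t2 | [0 4 1 1 2]
4 | fire t3 | [0 5 2 0 2]

0 5 2 0 2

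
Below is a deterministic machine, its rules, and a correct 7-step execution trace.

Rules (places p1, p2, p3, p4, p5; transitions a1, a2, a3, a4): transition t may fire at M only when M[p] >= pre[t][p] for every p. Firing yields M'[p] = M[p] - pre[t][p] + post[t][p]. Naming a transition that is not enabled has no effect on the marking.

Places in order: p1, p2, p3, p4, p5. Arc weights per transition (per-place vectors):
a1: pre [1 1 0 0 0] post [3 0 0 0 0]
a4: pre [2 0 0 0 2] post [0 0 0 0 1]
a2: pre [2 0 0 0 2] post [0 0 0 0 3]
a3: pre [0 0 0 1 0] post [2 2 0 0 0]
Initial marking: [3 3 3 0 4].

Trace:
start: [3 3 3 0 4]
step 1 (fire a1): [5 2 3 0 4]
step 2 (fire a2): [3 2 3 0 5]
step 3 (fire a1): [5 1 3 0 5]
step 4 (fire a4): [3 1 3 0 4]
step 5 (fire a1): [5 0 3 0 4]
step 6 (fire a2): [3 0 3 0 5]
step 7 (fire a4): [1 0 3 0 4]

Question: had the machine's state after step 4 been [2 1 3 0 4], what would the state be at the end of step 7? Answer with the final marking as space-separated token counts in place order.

state after step 4 := [2 1 3 0 4]
step 5 (fire a1): [4 0 3 0 4]
step 6 (fire a2): [2 0 3 0 5]
step 7 (fire a4): [0 0 3 0 4]

0 0 3 0 4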